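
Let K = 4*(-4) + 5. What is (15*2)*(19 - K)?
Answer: 900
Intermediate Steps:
K = -11 (K = -16 + 5 = -11)
(15*2)*(19 - K) = (15*2)*(19 - 1*(-11)) = 30*(19 + 11) = 30*30 = 900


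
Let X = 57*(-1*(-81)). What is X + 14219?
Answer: 18836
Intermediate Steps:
X = 4617 (X = 57*81 = 4617)
X + 14219 = 4617 + 14219 = 18836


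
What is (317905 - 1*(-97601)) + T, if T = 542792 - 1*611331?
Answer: 346967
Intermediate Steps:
T = -68539 (T = 542792 - 611331 = -68539)
(317905 - 1*(-97601)) + T = (317905 - 1*(-97601)) - 68539 = (317905 + 97601) - 68539 = 415506 - 68539 = 346967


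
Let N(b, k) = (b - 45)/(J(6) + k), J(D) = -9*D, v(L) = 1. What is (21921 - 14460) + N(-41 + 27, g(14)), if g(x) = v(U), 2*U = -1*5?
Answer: 395492/53 ≈ 7462.1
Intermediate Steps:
U = -5/2 (U = (-1*5)/2 = (1/2)*(-5) = -5/2 ≈ -2.5000)
g(x) = 1
N(b, k) = (-45 + b)/(-54 + k) (N(b, k) = (b - 45)/(-9*6 + k) = (-45 + b)/(-54 + k))
(21921 - 14460) + N(-41 + 27, g(14)) = (21921 - 14460) + (-45 + (-41 + 27))/(-54 + 1) = 7461 + (-45 - 14)/(-53) = 7461 - 1/53*(-59) = 7461 + 59/53 = 395492/53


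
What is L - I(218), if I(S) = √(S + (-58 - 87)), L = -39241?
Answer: -39241 - √73 ≈ -39250.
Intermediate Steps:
I(S) = √(-145 + S) (I(S) = √(S - 145) = √(-145 + S))
L - I(218) = -39241 - √(-145 + 218) = -39241 - √73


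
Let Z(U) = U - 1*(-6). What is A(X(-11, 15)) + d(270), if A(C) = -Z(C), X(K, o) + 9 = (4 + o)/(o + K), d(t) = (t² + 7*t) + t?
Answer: 300233/4 ≈ 75058.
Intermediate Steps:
Z(U) = 6 + U (Z(U) = U + 6 = 6 + U)
d(t) = t² + 8*t
X(K, o) = -9 + (4 + o)/(K + o) (X(K, o) = -9 + (4 + o)/(o + K) = -9 + (4 + o)/(K + o))
A(C) = -6 - C (A(C) = -(6 + C) = -6 - C)
A(X(-11, 15)) + d(270) = (-6 - (4 - 9*(-11) - 8*15)/(-11 + 15)) + 270*(8 + 270) = (-6 - (4 + 99 - 120)/4) + 270*278 = (-6 - (-17)/4) + 75060 = (-6 - 1*(-17/4)) + 75060 = (-6 + 17/4) + 75060 = -7/4 + 75060 = 300233/4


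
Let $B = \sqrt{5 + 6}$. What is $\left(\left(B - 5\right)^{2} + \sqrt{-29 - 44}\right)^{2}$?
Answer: $\left(\left(5 - \sqrt{11}\right)^{2} + i \sqrt{73}\right)^{2} \approx -64.97 + 48.423 i$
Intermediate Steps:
$B = \sqrt{11} \approx 3.3166$
$\left(\left(B - 5\right)^{2} + \sqrt{-29 - 44}\right)^{2} = \left(\left(\sqrt{11} - 5\right)^{2} + \sqrt{-29 - 44}\right)^{2} = \left(\left(-5 + \sqrt{11}\right)^{2} + \sqrt{-73}\right)^{2} = \left(\left(-5 + \sqrt{11}\right)^{2} + i \sqrt{73}\right)^{2}$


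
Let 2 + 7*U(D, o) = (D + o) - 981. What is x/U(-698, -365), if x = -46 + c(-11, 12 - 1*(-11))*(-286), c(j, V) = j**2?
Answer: 121282/1023 ≈ 118.56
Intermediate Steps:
U(D, o) = -983/7 + D/7 + o/7 (U(D, o) = -2/7 + ((D + o) - 981)/7 = -2/7 + (-981 + D + o)/7 = -2/7 + (-981/7 + D/7 + o/7) = -983/7 + D/7 + o/7)
x = -34652 (x = -46 + (-11)**2*(-286) = -46 + 121*(-286) = -46 - 34606 = -34652)
x/U(-698, -365) = -34652/(-983/7 + (1/7)*(-698) + (1/7)*(-365)) = -34652/(-983/7 - 698/7 - 365/7) = -34652/(-2046/7) = -34652*(-7/2046) = 121282/1023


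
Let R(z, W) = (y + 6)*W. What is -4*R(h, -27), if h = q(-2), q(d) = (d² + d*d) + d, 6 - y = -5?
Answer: 1836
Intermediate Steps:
y = 11 (y = 6 - 1*(-5) = 6 + 5 = 11)
q(d) = d + 2*d² (q(d) = (d² + d²) + d = 2*d² + d = d + 2*d²)
h = 6 (h = -2*(1 + 2*(-2)) = -2*(1 - 4) = -2*(-3) = 6)
R(z, W) = 17*W (R(z, W) = (11 + 6)*W = 17*W)
-4*R(h, -27) = -68*(-27) = -4*(-459) = 1836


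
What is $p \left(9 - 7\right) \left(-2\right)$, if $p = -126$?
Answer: $504$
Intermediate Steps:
$p \left(9 - 7\right) \left(-2\right) = - 126 \left(9 - 7\right) \left(-2\right) = - 126 \cdot 2 \left(-2\right) = \left(-126\right) \left(-4\right) = 504$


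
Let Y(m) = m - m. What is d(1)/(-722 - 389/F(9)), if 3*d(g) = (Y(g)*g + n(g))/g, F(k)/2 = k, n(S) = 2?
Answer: -12/13385 ≈ -0.00089653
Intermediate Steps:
F(k) = 2*k
Y(m) = 0
d(g) = 2/(3*g) (d(g) = ((0*g + 2)/g)/3 = ((0 + 2)/g)/3 = (2/g)/3 = 2/(3*g))
d(1)/(-722 - 389/F(9)) = ((⅔)/1)/(-722 - 389/(2*9)) = ((⅔)*1)/(-722 - 389/18) = 2/(3*(-722 - 389*1/18)) = 2/(3*(-722 - 389/18)) = 2/(3*(-13385/18)) = (⅔)*(-18/13385) = -12/13385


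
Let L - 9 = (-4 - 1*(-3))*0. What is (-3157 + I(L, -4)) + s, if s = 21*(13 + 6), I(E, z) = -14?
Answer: -2772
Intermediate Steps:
L = 9 (L = 9 + (-4 - 1*(-3))*0 = 9 + (-4 + 3)*0 = 9 - 1*0 = 9 + 0 = 9)
s = 399 (s = 21*19 = 399)
(-3157 + I(L, -4)) + s = (-3157 - 14) + 399 = -3171 + 399 = -2772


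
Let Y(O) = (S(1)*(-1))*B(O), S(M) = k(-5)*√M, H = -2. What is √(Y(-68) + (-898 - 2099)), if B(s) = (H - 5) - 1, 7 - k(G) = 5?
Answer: I*√2981 ≈ 54.599*I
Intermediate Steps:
k(G) = 2 (k(G) = 7 - 1*5 = 7 - 5 = 2)
B(s) = -8 (B(s) = (-2 - 5) - 1 = -7 - 1 = -8)
S(M) = 2*√M
Y(O) = 16 (Y(O) = ((2*√1)*(-1))*(-8) = ((2*1)*(-1))*(-8) = (2*(-1))*(-8) = -2*(-8) = 16)
√(Y(-68) + (-898 - 2099)) = √(16 + (-898 - 2099)) = √(16 - 2997) = √(-2981) = I*√2981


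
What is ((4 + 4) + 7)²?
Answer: 225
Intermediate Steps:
((4 + 4) + 7)² = (8 + 7)² = 15² = 225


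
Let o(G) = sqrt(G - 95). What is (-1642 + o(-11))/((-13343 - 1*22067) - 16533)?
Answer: 1642/51943 - I*sqrt(106)/51943 ≈ 0.031612 - 0.00019821*I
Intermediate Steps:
o(G) = sqrt(-95 + G)
(-1642 + o(-11))/((-13343 - 1*22067) - 16533) = (-1642 + sqrt(-95 - 11))/((-13343 - 1*22067) - 16533) = (-1642 + sqrt(-106))/((-13343 - 22067) - 16533) = (-1642 + I*sqrt(106))/(-35410 - 16533) = (-1642 + I*sqrt(106))/(-51943) = (-1642 + I*sqrt(106))*(-1/51943) = 1642/51943 - I*sqrt(106)/51943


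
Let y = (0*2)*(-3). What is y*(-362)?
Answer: 0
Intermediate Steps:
y = 0 (y = 0*(-3) = 0)
y*(-362) = 0*(-362) = 0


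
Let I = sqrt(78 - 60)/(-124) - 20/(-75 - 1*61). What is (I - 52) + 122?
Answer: 2385/34 - 3*sqrt(2)/124 ≈ 70.113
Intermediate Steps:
I = 5/34 - 3*sqrt(2)/124 (I = sqrt(18)*(-1/124) - 20/(-75 - 61) = (3*sqrt(2))*(-1/124) - 20/(-136) = -3*sqrt(2)/124 - 20*(-1/136) = -3*sqrt(2)/124 + 5/34 = 5/34 - 3*sqrt(2)/124 ≈ 0.11284)
(I - 52) + 122 = ((5/34 - 3*sqrt(2)/124) - 52) + 122 = (-1763/34 - 3*sqrt(2)/124) + 122 = 2385/34 - 3*sqrt(2)/124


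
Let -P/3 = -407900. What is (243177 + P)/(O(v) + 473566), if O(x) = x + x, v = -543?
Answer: 1466877/472480 ≈ 3.1046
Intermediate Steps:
P = 1223700 (P = -3*(-407900) = 1223700)
O(x) = 2*x
(243177 + P)/(O(v) + 473566) = (243177 + 1223700)/(2*(-543) + 473566) = 1466877/(-1086 + 473566) = 1466877/472480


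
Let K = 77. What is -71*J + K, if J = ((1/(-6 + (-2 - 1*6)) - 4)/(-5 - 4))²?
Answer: 110197/1764 ≈ 62.470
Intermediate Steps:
J = 361/1764 (J = ((1/(-6 + (-2 - 6)) - 4)/(-9))² = ((1/(-6 - 8) - 4)*(-⅑))² = ((1/(-14) - 4)*(-⅑))² = ((-1/14 - 4)*(-⅑))² = (-57/14*(-⅑))² = (19/42)² = 361/1764 ≈ 0.20465)
-71*J + K = -71*361/1764 + 77 = -25631/1764 + 77 = 110197/1764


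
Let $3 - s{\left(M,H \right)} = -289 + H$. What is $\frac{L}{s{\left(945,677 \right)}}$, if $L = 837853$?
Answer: $- \frac{837853}{385} \approx -2176.2$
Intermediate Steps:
$s{\left(M,H \right)} = 292 - H$ ($s{\left(M,H \right)} = 3 - \left(-289 + H\right) = 292 - H$)
$\frac{L}{s{\left(945,677 \right)}} = \frac{837853}{292 - 677} = \frac{837853}{-385} = 837853 \left(- \frac{1}{385}\right) = - \frac{837853}{385}$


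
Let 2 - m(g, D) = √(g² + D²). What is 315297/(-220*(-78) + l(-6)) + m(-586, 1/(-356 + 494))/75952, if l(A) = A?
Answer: 665207557/36191128 - 5*√261585337/10481376 ≈ 18.373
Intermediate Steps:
m(g, D) = 2 - √(D² + g²) (m(g, D) = 2 - √(g² + D²) = 2 - √(D² + g²))
315297/(-220*(-78) + l(-6)) + m(-586, 1/(-356 + 494))/75952 = 315297/(-220*(-78) - 6) + (2 - √((1/(-356 + 494))² + (-586)²))/75952 = 315297/(17160 - 6) + (2 - √((1/138)² + 343396))*(1/75952) = 315297/17154 + (2 - √((1/138)² + 343396))*(1/75952) = 315297*(1/17154) + (2 - √(1/19044 + 343396))*(1/75952) = 35033/1906 + (2 - √(6539633425/19044))*(1/75952) = 35033/1906 + (2 - 5*√261585337/138)*(1/75952) = 35033/1906 + (1/37976 - 5*√261585337/10481376) = 665207557/36191128 - 5*√261585337/10481376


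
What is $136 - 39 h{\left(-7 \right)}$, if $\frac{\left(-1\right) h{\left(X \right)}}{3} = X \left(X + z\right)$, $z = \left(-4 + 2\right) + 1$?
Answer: $6688$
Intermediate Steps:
$z = -1$ ($z = -2 + 1 = -1$)
$h{\left(X \right)} = - 3 X \left(-1 + X\right)$ ($h{\left(X \right)} = - 3 X \left(X - 1\right) = - 3 X \left(-1 + X\right)$)
$136 - 39 h{\left(-7 \right)} = 136 - 39 \cdot 3 \left(-7\right) \left(1 - -7\right) = 136 - 39 \cdot 3 \left(-7\right) \left(1 + 7\right) = 136 - 39 \cdot 3 \left(-7\right) 8 = 136 - -6552 = 136 + 6552 = 6688$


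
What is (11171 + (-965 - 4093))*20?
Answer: 122260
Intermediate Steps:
(11171 + (-965 - 4093))*20 = (11171 - 5058)*20 = 6113*20 = 122260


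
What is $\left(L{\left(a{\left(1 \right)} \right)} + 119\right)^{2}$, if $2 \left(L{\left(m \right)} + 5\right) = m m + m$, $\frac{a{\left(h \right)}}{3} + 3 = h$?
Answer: $16641$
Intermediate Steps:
$a{\left(h \right)} = -9 + 3 h$
$L{\left(m \right)} = -5 + \frac{m}{2} + \frac{m^{2}}{2}$ ($L{\left(m \right)} = -5 + \frac{m m + m}{2} = -5 + \frac{m^{2} + m}{2} = -5 + \frac{m + m^{2}}{2} = -5 + \left(\frac{m}{2} + \frac{m^{2}}{2}\right) = -5 + \frac{m}{2} + \frac{m^{2}}{2}$)
$\left(L{\left(a{\left(1 \right)} \right)} + 119\right)^{2} = \left(\left(-5 + \frac{-9 + 3 \cdot 1}{2} + \frac{\left(-9 + 3 \cdot 1\right)^{2}}{2}\right) + 119\right)^{2} = \left(\left(-5 + \frac{-9 + 3}{2} + \frac{\left(-9 + 3\right)^{2}}{2}\right) + 119\right)^{2} = \left(\left(-5 + \frac{1}{2} \left(-6\right) + \frac{\left(-6\right)^{2}}{2}\right) + 119\right)^{2} = \left(\left(-5 - 3 + \frac{1}{2} \cdot 36\right) + 119\right)^{2} = \left(\left(-5 - 3 + 18\right) + 119\right)^{2} = \left(10 + 119\right)^{2} = 129^{2} = 16641$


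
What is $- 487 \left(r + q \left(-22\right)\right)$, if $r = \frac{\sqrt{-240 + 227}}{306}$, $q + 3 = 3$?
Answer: $- \frac{487 i \sqrt{13}}{306} \approx - 5.7382 i$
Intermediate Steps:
$q = 0$ ($q = -3 + 3 = 0$)
$r = \frac{i \sqrt{13}}{306}$ ($r = \sqrt{-13} \cdot \frac{1}{306} = i \sqrt{13} \cdot \frac{1}{306} = \frac{i \sqrt{13}}{306} \approx 0.011783 i$)
$- 487 \left(r + q \left(-22\right)\right) = - 487 \left(\frac{i \sqrt{13}}{306} + 0 \left(-22\right)\right) = - 487 \left(\frac{i \sqrt{13}}{306} + 0\right) = - 487 \frac{i \sqrt{13}}{306} = - \frac{487 i \sqrt{13}}{306}$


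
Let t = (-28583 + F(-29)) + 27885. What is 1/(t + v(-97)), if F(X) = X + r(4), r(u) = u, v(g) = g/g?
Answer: -1/722 ≈ -0.0013850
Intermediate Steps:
v(g) = 1
F(X) = 4 + X (F(X) = X + 4 = 4 + X)
t = -723 (t = (-28583 + (4 - 29)) + 27885 = (-28583 - 25) + 27885 = -28608 + 27885 = -723)
1/(t + v(-97)) = 1/(-723 + 1) = 1/(-722) = -1/722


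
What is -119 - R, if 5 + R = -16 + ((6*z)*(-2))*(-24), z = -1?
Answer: 190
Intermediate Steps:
R = -309 (R = -5 + (-16 + ((6*(-1))*(-2))*(-24)) = -5 + (-16 - 6*(-2)*(-24)) = -5 + (-16 + 12*(-24)) = -5 + (-16 - 288) = -5 - 304 = -309)
-119 - R = -119 - 1*(-309) = -119 + 309 = 190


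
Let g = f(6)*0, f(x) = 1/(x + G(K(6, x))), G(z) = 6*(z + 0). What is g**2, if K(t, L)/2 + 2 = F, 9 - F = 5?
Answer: 0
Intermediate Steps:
F = 4 (F = 9 - 1*5 = 9 - 5 = 4)
K(t, L) = 4 (K(t, L) = -4 + 2*4 = -4 + 8 = 4)
G(z) = 6*z
f(x) = 1/(24 + x) (f(x) = 1/(x + 6*4) = 1/(x + 24) = 1/(24 + x))
g = 0 (g = 0/(24 + 6) = 0/30 = (1/30)*0 = 0)
g**2 = 0**2 = 0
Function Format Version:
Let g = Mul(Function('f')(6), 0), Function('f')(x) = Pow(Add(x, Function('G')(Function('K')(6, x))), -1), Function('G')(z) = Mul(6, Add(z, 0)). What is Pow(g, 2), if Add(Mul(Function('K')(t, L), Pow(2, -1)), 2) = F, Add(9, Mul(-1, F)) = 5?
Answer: 0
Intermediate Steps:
F = 4 (F = Add(9, Mul(-1, 5)) = Add(9, -5) = 4)
Function('K')(t, L) = 4 (Function('K')(t, L) = Add(-4, Mul(2, 4)) = Add(-4, 8) = 4)
Function('G')(z) = Mul(6, z)
Function('f')(x) = Pow(Add(24, x), -1) (Function('f')(x) = Pow(Add(x, Mul(6, 4)), -1) = Pow(Add(x, 24), -1) = Pow(Add(24, x), -1))
g = 0 (g = Mul(Pow(Add(24, 6), -1), 0) = Mul(Pow(30, -1), 0) = Mul(Rational(1, 30), 0) = 0)
Pow(g, 2) = Pow(0, 2) = 0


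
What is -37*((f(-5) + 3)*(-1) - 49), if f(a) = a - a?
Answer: 1924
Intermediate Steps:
f(a) = 0
-37*((f(-5) + 3)*(-1) - 49) = -37*((0 + 3)*(-1) - 49) = -37*(3*(-1) - 49) = -37*(-3 - 49) = -37*(-52) = 1924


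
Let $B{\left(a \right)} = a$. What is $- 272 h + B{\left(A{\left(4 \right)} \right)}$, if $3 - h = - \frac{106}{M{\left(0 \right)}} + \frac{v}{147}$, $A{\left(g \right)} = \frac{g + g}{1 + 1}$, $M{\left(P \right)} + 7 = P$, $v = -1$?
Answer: $\frac{485836}{147} \approx 3305.0$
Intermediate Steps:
$M{\left(P \right)} = -7 + P$
$A{\left(g \right)} = g$ ($A{\left(g \right)} = \frac{2 g}{2} = 2 g \frac{1}{2} = g$)
$h = - \frac{1784}{147}$ ($h = 3 - \left(- \frac{106}{-7 + 0} - \frac{1}{147}\right) = 3 - \left(- \frac{106}{-7} - \frac{1}{147}\right) = 3 - \left(\left(-106\right) \left(- \frac{1}{7}\right) - \frac{1}{147}\right) = 3 - \left(\frac{106}{7} - \frac{1}{147}\right) = 3 - \frac{2225}{147} = - \frac{1784}{147} \approx -12.136$)
$- 272 h + B{\left(A{\left(4 \right)} \right)} = \left(-272\right) \left(- \frac{1784}{147}\right) + 4 = \frac{485248}{147} + 4 = \frac{485836}{147}$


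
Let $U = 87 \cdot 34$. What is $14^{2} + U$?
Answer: $3154$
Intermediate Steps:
$U = 2958$
$14^{2} + U = 14^{2} + 2958 = 196 + 2958 = 3154$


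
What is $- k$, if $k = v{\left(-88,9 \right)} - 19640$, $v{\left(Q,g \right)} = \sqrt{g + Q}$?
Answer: $19640 - i \sqrt{79} \approx 19640.0 - 8.8882 i$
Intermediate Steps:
$v{\left(Q,g \right)} = \sqrt{Q + g}$
$k = -19640 + i \sqrt{79}$ ($k = \sqrt{-88 + 9} - 19640 = \sqrt{-79} - 19640 = i \sqrt{79} - 19640 = -19640 + i \sqrt{79} \approx -19640.0 + 8.8882 i$)
$- k = - (-19640 + i \sqrt{79}) = 19640 - i \sqrt{79}$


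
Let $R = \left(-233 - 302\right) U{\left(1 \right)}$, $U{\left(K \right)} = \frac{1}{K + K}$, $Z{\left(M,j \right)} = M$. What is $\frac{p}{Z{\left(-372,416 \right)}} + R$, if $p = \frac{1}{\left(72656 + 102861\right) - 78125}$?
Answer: $- \frac{9691477921}{36229824} \approx -267.5$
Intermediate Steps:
$U{\left(K \right)} = \frac{1}{2 K}$
$p = \frac{1}{97392}$ ($p = \frac{1}{175517 - 78125} = \frac{1}{97392} \approx 1.0268 \cdot 10^{-5}$)
$R = - \frac{535}{2}$ ($R = \left(-233 - 302\right) \frac{1}{2 \cdot 1} = - 535 \cdot \frac{1}{2} \cdot 1 = \left(-535\right) \frac{1}{2} = - \frac{535}{2} \approx -267.5$)
$\frac{p}{Z{\left(-372,416 \right)}} + R = \frac{1}{97392 \left(-372\right)} - \frac{535}{2} = \frac{1}{97392} \left(- \frac{1}{372}\right) - \frac{535}{2} = - \frac{1}{36229824} - \frac{535}{2} = - \frac{9691477921}{36229824}$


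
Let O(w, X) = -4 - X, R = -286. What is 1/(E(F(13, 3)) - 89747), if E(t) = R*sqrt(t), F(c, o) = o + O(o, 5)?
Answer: I/(-89747*I + 286*sqrt(6)) ≈ -1.1142e-5 + 8.6971e-8*I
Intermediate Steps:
F(c, o) = -9 + o (F(c, o) = o + (-4 - 1*5) = o + (-4 - 5) = o - 9 = -9 + o)
E(t) = -286*sqrt(t)
1/(E(F(13, 3)) - 89747) = 1/(-286*sqrt(-9 + 3) - 89747) = 1/(-286*I*sqrt(6) - 89747) = 1/(-89747 - 286*I*sqrt(6))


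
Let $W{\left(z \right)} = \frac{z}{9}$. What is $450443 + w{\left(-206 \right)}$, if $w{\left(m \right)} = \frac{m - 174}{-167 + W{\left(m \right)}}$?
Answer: $\frac{769810507}{1709} \approx 4.5045 \cdot 10^{5}$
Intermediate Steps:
$W{\left(z \right)} = \frac{z}{9}$ ($W{\left(z \right)} = z \frac{1}{9} = \frac{z}{9}$)
$w{\left(m \right)} = \frac{-174 + m}{-167 + \frac{m}{9}}$ ($w{\left(m \right)} = \frac{m - 174}{-167 + \frac{m}{9}} = \frac{-174 + m}{-167 + \frac{m}{9}}$)
$450443 + w{\left(-206 \right)} = 450443 + \frac{9 \left(-174 - 206\right)}{-1503 - 206} = 450443 + 9 \frac{1}{-1709} \left(-380\right) = 450443 + 9 \left(- \frac{1}{1709}\right) \left(-380\right) = 450443 + \frac{3420}{1709} = \frac{769810507}{1709}$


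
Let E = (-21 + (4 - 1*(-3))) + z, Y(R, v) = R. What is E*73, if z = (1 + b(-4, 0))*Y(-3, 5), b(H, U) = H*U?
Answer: -1241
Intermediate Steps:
z = -3 (z = (1 - 4*0)*(-3) = (1 + 0)*(-3) = 1*(-3) = -3)
E = -17 (E = (-21 + (4 - 1*(-3))) - 3 = (-21 + (4 + 3)) - 3 = (-21 + 7) - 3 = -14 - 3 = -17)
E*73 = -17*73 = -1241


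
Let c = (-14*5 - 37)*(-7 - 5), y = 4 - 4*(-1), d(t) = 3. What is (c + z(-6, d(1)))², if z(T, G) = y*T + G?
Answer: 1535121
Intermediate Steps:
y = 8 (y = 4 + 4 = 8)
z(T, G) = G + 8*T (z(T, G) = 8*T + G = G + 8*T)
c = 1284 (c = (-70 - 37)*(-12) = -107*(-12) = 1284)
(c + z(-6, d(1)))² = (1284 + (3 + 8*(-6)))² = (1284 + (3 - 48))² = (1284 - 45)² = 1239² = 1535121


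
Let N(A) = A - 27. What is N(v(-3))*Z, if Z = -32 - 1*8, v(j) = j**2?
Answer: 720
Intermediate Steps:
N(A) = -27 + A
Z = -40 (Z = -32 - 8 = -40)
N(v(-3))*Z = (-27 + (-3)**2)*(-40) = (-27 + 9)*(-40) = -18*(-40) = 720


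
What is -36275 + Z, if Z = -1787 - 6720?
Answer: -44782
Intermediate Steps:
Z = -8507
-36275 + Z = -36275 - 8507 = -44782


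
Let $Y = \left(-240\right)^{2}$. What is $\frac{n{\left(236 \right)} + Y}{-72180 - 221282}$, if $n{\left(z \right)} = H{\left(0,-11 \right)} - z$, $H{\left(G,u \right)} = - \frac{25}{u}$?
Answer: $- \frac{631029}{3228082} \approx -0.19548$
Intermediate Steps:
$n{\left(z \right)} = \frac{25}{11} - z$ ($n{\left(z \right)} = - \frac{25}{-11} - z = \left(-25\right) \left(- \frac{1}{11}\right) - z = \frac{25}{11} - z$)
$Y = 57600$
$\frac{n{\left(236 \right)} + Y}{-72180 - 221282} = \frac{\left(\frac{25}{11} - 236\right) + 57600}{-72180 - 221282} = \frac{\left(\frac{25}{11} - 236\right) + 57600}{-293462} = \left(- \frac{2571}{11} + 57600\right) \left(- \frac{1}{293462}\right) = \frac{631029}{11} \left(- \frac{1}{293462}\right) = - \frac{631029}{3228082}$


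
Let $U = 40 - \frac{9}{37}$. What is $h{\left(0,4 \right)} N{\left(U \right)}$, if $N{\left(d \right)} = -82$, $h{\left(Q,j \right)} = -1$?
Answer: $82$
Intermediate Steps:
$U = \frac{1471}{37}$ ($U = 40 - \frac{9}{37} = \frac{1471}{37} \approx 39.757$)
$h{\left(0,4 \right)} N{\left(U \right)} = \left(-1\right) \left(-82\right) = 82$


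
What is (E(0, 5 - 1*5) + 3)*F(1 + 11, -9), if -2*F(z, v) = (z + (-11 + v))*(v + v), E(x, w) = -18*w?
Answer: -216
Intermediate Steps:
F(z, v) = -v*(-11 + v + z) (F(z, v) = -(z + (-11 + v))*(v + v)/2 = -(-11 + v + z)*2*v/2 = -v*(-11 + v + z))
(E(0, 5 - 1*5) + 3)*F(1 + 11, -9) = (-18*(5 - 1*5) + 3)*(-9*(11 - 1*(-9) - (1 + 11))) = (-18*(5 - 5) + 3)*(-9*(11 + 9 - 1*12)) = (-18*0 + 3)*(-9*(11 + 9 - 12)) = (0 + 3)*(-9*8) = 3*(-72) = -216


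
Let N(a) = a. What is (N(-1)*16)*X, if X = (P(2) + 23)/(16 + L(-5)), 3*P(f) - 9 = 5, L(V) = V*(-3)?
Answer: -1328/93 ≈ -14.280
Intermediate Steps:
L(V) = -3*V
P(f) = 14/3 (P(f) = 3 + (⅓)*5 = 3 + 5/3 = 14/3)
X = 83/93 (X = (14/3 + 23)/(16 - 3*(-5)) = 83/(3*(16 + 15)) = (83/3)/31 = (83/3)*(1/31) = 83/93 ≈ 0.89247)
(N(-1)*16)*X = -1*16*(83/93) = -16*83/93 = -1328/93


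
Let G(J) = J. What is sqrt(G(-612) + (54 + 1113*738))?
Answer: 906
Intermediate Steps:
sqrt(G(-612) + (54 + 1113*738)) = sqrt(-612 + (54 + 1113*738)) = sqrt(-612 + (54 + 821394)) = sqrt(-612 + 821448) = sqrt(820836) = 906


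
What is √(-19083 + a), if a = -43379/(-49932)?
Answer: I*√1321546051099/8322 ≈ 138.14*I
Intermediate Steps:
a = 43379/49932 (a = -43379*(-1/49932) = 43379/49932 ≈ 0.86876)
√(-19083 + a) = √(-19083 + 43379/49932) = √(-952808977/49932) = I*√1321546051099/8322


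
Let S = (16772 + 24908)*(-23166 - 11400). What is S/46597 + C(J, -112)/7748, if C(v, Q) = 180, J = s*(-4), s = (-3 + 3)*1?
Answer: -2790654877695/90258389 ≈ -30919.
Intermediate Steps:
s = 0 (s = 0*1 = 0)
J = 0 (J = 0*(-4) = 0)
S = -1440710880 (S = 41680*(-34566) = -1440710880)
S/46597 + C(J, -112)/7748 = -1440710880/46597 + 180/7748 = -1440710880*1/46597 + 180*(1/7748) = -1440710880/46597 + 45/1937 = -2790654877695/90258389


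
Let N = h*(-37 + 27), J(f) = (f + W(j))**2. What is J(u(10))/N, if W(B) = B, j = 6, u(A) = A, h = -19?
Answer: 128/95 ≈ 1.3474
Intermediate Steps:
J(f) = (6 + f)**2 (J(f) = (f + 6)**2 = (6 + f)**2)
N = 190 (N = -19*(-37 + 27) = -19*(-10) = 190)
J(u(10))/N = (6 + 10)**2/190 = 16**2*(1/190) = 256*(1/190) = 128/95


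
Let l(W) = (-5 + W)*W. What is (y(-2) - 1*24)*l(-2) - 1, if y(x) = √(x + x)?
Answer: -337 + 28*I ≈ -337.0 + 28.0*I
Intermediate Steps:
y(x) = √2*√x (y(x) = √(2*x) = √2*√x)
l(W) = W*(-5 + W)
(y(-2) - 1*24)*l(-2) - 1 = (√2*√(-2) - 1*24)*(-2*(-5 - 2)) - 1 = (√2*(I*√2) - 24)*(-2*(-7)) - 1 = (2*I - 24)*14 - 1 = (-24 + 2*I)*14 - 1 = (-336 + 28*I) - 1 = -337 + 28*I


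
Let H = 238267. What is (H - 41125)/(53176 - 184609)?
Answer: -65714/43811 ≈ -1.4999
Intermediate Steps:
(H - 41125)/(53176 - 184609) = (238267 - 41125)/(53176 - 184609) = 197142/(-131433) = 197142*(-1/131433) = -65714/43811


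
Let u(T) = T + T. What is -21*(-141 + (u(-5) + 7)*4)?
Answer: 3213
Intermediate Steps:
u(T) = 2*T
-21*(-141 + (u(-5) + 7)*4) = -21*(-141 + (2*(-5) + 7)*4) = -21*(-141 + (-10 + 7)*4) = -21*(-141 - 3*4) = -21*(-141 - 12) = -21*(-153) = 3213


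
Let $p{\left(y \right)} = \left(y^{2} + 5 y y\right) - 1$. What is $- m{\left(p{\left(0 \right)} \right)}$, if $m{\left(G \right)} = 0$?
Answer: $0$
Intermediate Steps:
$p{\left(y \right)} = -1 + 6 y^{2}$ ($p{\left(y \right)} = \left(y^{2} + 5 y^{2}\right) - 1 = 6 y^{2} - 1 = -1 + 6 y^{2}$)
$- m{\left(p{\left(0 \right)} \right)} = \left(-1\right) 0 = 0$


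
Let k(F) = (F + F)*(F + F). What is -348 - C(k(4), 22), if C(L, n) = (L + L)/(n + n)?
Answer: -3860/11 ≈ -350.91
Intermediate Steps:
k(F) = 4*F² (k(F) = (2*F)*(2*F) = 4*F²)
C(L, n) = L/n (C(L, n) = (2*L)/((2*n)) = (2*L)*(1/(2*n)) = L/n)
-348 - C(k(4), 22) = -348 - 4*4²/22 = -348 - 4*16/22 = -348 - 64/22 = -348 - 1*32/11 = -348 - 32/11 = -3860/11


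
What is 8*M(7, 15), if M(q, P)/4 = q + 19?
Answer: 832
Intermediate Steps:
M(q, P) = 76 + 4*q (M(q, P) = 4*(q + 19) = 4*(19 + q) = 76 + 4*q)
8*M(7, 15) = 8*(76 + 4*7) = 8*(76 + 28) = 8*104 = 832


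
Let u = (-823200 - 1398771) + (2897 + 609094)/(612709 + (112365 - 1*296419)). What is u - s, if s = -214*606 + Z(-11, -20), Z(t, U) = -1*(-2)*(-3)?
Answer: -298955366688/142885 ≈ -2.0923e+6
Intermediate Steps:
Z(t, U) = -6 (Z(t, U) = 2*(-3) = -6)
s = -129690 (s = -214*606 - 6 = -129684 - 6 = -129690)
u = -317486122338/142885 (u = -2221971 + 611991/(612709 + (112365 - 296419)) = -2221971 + 611991/(612709 - 184054) = -2221971 + 611991/428655 = -2221971 + 611991*(1/428655) = -2221971 + 203997/142885 = -317486122338/142885 ≈ -2.2220e+6)
u - s = -317486122338/142885 - 1*(-129690) = -317486122338/142885 + 129690 = -298955366688/142885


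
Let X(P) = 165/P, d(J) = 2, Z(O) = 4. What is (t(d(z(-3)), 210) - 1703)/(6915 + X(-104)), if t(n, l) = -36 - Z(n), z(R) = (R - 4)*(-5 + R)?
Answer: -60424/239665 ≈ -0.25212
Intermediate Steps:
z(R) = (-5 + R)*(-4 + R) (z(R) = (-4 + R)*(-5 + R) = (-5 + R)*(-4 + R))
t(n, l) = -40 (t(n, l) = -36 - 1*4 = -36 - 4 = -40)
(t(d(z(-3)), 210) - 1703)/(6915 + X(-104)) = (-40 - 1703)/(6915 + 165/(-104)) = -1743/(6915 + 165*(-1/104)) = -1743/(6915 - 165/104) = -1743/718995/104 = -1743*104/718995 = -60424/239665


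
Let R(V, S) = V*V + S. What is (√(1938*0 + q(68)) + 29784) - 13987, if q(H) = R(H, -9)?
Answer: 15797 + √4615 ≈ 15865.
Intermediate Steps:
R(V, S) = S + V² (R(V, S) = V² + S = S + V²)
q(H) = -9 + H²
(√(1938*0 + q(68)) + 29784) - 13987 = (√(1938*0 + (-9 + 68²)) + 29784) - 13987 = (√(0 + (-9 + 4624)) + 29784) - 13987 = (√(0 + 4615) + 29784) - 13987 = (√4615 + 29784) - 13987 = (29784 + √4615) - 13987 = 15797 + √4615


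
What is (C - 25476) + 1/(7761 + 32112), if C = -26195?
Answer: -2060277782/39873 ≈ -51671.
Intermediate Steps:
(C - 25476) + 1/(7761 + 32112) = (-26195 - 25476) + 1/(7761 + 32112) = -51671 + 1/39873 = -2060277782/39873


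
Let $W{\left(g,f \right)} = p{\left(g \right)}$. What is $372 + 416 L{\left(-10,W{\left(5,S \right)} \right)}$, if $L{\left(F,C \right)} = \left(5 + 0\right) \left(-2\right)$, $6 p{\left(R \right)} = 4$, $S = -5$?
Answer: $-3788$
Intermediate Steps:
$p{\left(R \right)} = \frac{2}{3}$ ($p{\left(R \right)} = \frac{1}{6} \cdot 4 = \frac{2}{3}$)
$W{\left(g,f \right)} = \frac{2}{3}$
$L{\left(F,C \right)} = -10$ ($L{\left(F,C \right)} = 5 \left(-2\right) = -10$)
$372 + 416 L{\left(-10,W{\left(5,S \right)} \right)} = 372 + 416 \left(-10\right) = 372 - 4160 = -3788$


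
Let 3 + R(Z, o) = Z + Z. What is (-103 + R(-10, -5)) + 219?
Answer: 93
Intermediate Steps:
R(Z, o) = -3 + 2*Z (R(Z, o) = -3 + (Z + Z) = -3 + 2*Z)
(-103 + R(-10, -5)) + 219 = (-103 + (-3 + 2*(-10))) + 219 = (-103 + (-3 - 20)) + 219 = (-103 - 23) + 219 = -126 + 219 = 93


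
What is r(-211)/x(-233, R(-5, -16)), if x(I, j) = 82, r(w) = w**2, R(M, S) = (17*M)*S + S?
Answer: 44521/82 ≈ 542.94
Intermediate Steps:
R(M, S) = S + 17*M*S (R(M, S) = 17*M*S + S = S + 17*M*S)
r(-211)/x(-233, R(-5, -16)) = (-211)**2/82 = 44521*(1/82) = 44521/82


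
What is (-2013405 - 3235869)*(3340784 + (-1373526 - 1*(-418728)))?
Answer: -12524694274164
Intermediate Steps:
(-2013405 - 3235869)*(3340784 + (-1373526 - 1*(-418728))) = -5249274*(3340784 + (-1373526 + 418728)) = -5249274*(3340784 - 954798) = -5249274*2385986 = -12524694274164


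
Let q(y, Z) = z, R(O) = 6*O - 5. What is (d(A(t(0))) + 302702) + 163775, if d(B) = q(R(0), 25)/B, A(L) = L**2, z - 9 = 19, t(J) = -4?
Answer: 1865915/4 ≈ 4.6648e+5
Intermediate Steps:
R(O) = -5 + 6*O
z = 28 (z = 9 + 19 = 28)
q(y, Z) = 28
d(B) = 28/B
(d(A(t(0))) + 302702) + 163775 = (28/((-4)**2) + 302702) + 163775 = (28/16 + 302702) + 163775 = (28*(1/16) + 302702) + 163775 = (7/4 + 302702) + 163775 = 1210815/4 + 163775 = 1865915/4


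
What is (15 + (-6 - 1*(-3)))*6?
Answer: 72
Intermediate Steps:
(15 + (-6 - 1*(-3)))*6 = (15 + (-6 + 3))*6 = (15 - 3)*6 = 12*6 = 72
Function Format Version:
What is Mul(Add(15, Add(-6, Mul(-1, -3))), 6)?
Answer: 72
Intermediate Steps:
Mul(Add(15, Add(-6, Mul(-1, -3))), 6) = Mul(Add(15, Add(-6, 3)), 6) = Mul(Add(15, -3), 6) = Mul(12, 6) = 72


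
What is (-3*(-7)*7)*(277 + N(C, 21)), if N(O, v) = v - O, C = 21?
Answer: 40719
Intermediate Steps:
(-3*(-7)*7)*(277 + N(C, 21)) = (-3*(-7)*7)*(277 + (21 - 1*21)) = (21*7)*(277 + (21 - 21)) = 147*(277 + 0) = 147*277 = 40719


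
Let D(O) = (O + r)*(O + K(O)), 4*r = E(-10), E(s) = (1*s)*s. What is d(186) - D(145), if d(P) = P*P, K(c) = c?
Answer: -14704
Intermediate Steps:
E(s) = s² (E(s) = s*s = s²)
r = 25 (r = (¼)*(-10)² = (¼)*100 = 25)
D(O) = 2*O*(25 + O) (D(O) = (O + 25)*(O + O) = (25 + O)*(2*O) = 2*O*(25 + O))
d(P) = P²
d(186) - D(145) = 186² - 2*145*(25 + 145) = 34596 - 2*145*170 = 34596 - 1*49300 = 34596 - 49300 = -14704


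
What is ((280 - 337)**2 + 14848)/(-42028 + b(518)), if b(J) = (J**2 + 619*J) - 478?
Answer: 18097/546460 ≈ 0.033117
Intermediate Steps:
b(J) = -478 + J**2 + 619*J
((280 - 337)**2 + 14848)/(-42028 + b(518)) = ((280 - 337)**2 + 14848)/(-42028 + (-478 + 518**2 + 619*518)) = ((-57)**2 + 14848)/(-42028 + (-478 + 268324 + 320642)) = (3249 + 14848)/(-42028 + 588488) = 18097/546460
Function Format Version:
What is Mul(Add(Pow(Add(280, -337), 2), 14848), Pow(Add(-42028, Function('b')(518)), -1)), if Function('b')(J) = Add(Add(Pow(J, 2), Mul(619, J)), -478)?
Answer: Rational(18097, 546460) ≈ 0.033117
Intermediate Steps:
Function('b')(J) = Add(-478, Pow(J, 2), Mul(619, J))
Mul(Add(Pow(Add(280, -337), 2), 14848), Pow(Add(-42028, Function('b')(518)), -1)) = Mul(Add(Pow(Add(280, -337), 2), 14848), Pow(Add(-42028, Add(-478, Pow(518, 2), Mul(619, 518))), -1)) = Mul(Add(Pow(-57, 2), 14848), Pow(Add(-42028, Add(-478, 268324, 320642)), -1)) = Mul(Add(3249, 14848), Pow(Add(-42028, 588488), -1)) = Mul(18097, Pow(546460, -1)) = Mul(18097, Rational(1, 546460)) = Rational(18097, 546460)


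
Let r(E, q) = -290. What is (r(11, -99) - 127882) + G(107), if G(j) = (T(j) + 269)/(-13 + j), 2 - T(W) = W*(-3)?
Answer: -6023788/47 ≈ -1.2817e+5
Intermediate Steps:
T(W) = 2 + 3*W (T(W) = 2 - W*(-3) = 2 - (-3)*W = 2 + 3*W)
G(j) = (271 + 3*j)/(-13 + j) (G(j) = ((2 + 3*j) + 269)/(-13 + j) = (271 + 3*j)/(-13 + j))
(r(11, -99) - 127882) + G(107) = (-290 - 127882) + (271 + 3*107)/(-13 + 107) = -128172 + (271 + 321)/94 = -128172 + (1/94)*592 = -128172 + 296/47 = -6023788/47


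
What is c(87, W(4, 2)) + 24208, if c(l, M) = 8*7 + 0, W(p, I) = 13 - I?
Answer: 24264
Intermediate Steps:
c(l, M) = 56 (c(l, M) = 56 + 0 = 56)
c(87, W(4, 2)) + 24208 = 56 + 24208 = 24264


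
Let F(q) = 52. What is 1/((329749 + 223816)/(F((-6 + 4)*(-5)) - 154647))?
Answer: -30919/110713 ≈ -0.27927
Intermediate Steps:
1/((329749 + 223816)/(F((-6 + 4)*(-5)) - 154647)) = 1/((329749 + 223816)/(52 - 154647)) = 1/(553565/(-154595)) = 1/(553565*(-1/154595)) = 1/(-110713/30919) = -30919/110713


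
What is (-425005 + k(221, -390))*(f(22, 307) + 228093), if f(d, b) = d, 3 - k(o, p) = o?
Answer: -96999744645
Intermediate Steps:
k(o, p) = 3 - o
(-425005 + k(221, -390))*(f(22, 307) + 228093) = (-425005 + (3 - 1*221))*(22 + 228093) = (-425005 + (3 - 221))*228115 = (-425005 - 218)*228115 = -425223*228115 = -96999744645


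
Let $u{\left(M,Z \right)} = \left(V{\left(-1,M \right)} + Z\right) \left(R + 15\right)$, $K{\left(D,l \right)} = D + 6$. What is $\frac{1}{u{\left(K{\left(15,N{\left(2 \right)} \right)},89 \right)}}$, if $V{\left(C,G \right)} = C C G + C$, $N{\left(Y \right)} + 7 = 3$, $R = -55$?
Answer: $- \frac{1}{4360} \approx -0.00022936$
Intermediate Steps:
$N{\left(Y \right)} = -4$ ($N{\left(Y \right)} = -7 + 3 = -4$)
$V{\left(C,G \right)} = C + G C^{2}$ ($V{\left(C,G \right)} = C^{2} G + C = G C^{2} + C = C + G C^{2}$)
$K{\left(D,l \right)} = 6 + D$
$u{\left(M,Z \right)} = 40 - 40 M - 40 Z$ ($u{\left(M,Z \right)} = \left(- (1 - M) + Z\right) \left(-55 + 15\right) = \left(\left(-1 + M\right) + Z\right) \left(-40\right) = \left(-1 + M + Z\right) \left(-40\right) = 40 - 40 M - 40 Z$)
$\frac{1}{u{\left(K{\left(15,N{\left(2 \right)} \right)},89 \right)}} = \frac{1}{40 - 40 \left(6 + 15\right) - 3560} = \frac{1}{40 - 840 - 3560} = \frac{1}{-4360} = - \frac{1}{4360}$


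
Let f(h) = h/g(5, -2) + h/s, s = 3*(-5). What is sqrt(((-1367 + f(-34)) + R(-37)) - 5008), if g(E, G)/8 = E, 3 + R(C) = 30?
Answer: I*sqrt(228477)/6 ≈ 79.665*I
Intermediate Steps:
R(C) = 27 (R(C) = -3 + 30 = 27)
g(E, G) = 8*E
s = -15
f(h) = -h/24 (f(h) = h/((8*5)) + h/(-15) = h/40 + h*(-1/15) = h*(1/40) - h/15 = h/40 - h/15 = -h/24)
sqrt(((-1367 + f(-34)) + R(-37)) - 5008) = sqrt(((-1367 - 1/24*(-34)) + 27) - 5008) = sqrt(((-1367 + 17/12) + 27) - 5008) = sqrt((-16387/12 + 27) - 5008) = sqrt(-16063/12 - 5008) = sqrt(-76159/12) = I*sqrt(228477)/6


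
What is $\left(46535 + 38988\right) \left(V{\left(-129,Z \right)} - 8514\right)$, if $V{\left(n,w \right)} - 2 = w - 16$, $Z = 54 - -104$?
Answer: $-715827510$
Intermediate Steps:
$Z = 158$ ($Z = 54 + 104 = 158$)
$V{\left(n,w \right)} = -14 + w$ ($V{\left(n,w \right)} = 2 + \left(w - 16\right) = 2 + \left(-16 + w\right) = -14 + w$)
$\left(46535 + 38988\right) \left(V{\left(-129,Z \right)} - 8514\right) = \left(46535 + 38988\right) \left(\left(-14 + 158\right) - 8514\right) = 85523 \left(144 - 8514\right) = 85523 \left(-8370\right) = -715827510$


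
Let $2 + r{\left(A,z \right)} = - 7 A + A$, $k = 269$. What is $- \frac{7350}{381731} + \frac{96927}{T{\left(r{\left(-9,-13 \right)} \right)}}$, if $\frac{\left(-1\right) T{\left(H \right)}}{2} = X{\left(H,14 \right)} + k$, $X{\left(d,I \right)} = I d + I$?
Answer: $- \frac{1762614397}{36755242} \approx -47.955$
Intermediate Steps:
$X{\left(d,I \right)} = I + I d$
$r{\left(A,z \right)} = -2 - 6 A$ ($r{\left(A,z \right)} = -2 + \left(- 7 A + A\right) = -2 - 6 A$)
$T{\left(H \right)} = -566 - 28 H$ ($T{\left(H \right)} = - 2 \left(14 \left(1 + H\right) + 269\right) = - 2 \left(\left(14 + 14 H\right) + 269\right) = - 2 \left(283 + 14 H\right) = -566 - 28 H$)
$- \frac{7350}{381731} + \frac{96927}{T{\left(r{\left(-9,-13 \right)} \right)}} = - \frac{7350}{381731} + \frac{96927}{-566 - 28 \left(-2 - -54\right)} = \left(-7350\right) \frac{1}{381731} + \frac{96927}{-566 - 28 \left(-2 + 54\right)} = - \frac{1050}{54533} + \frac{96927}{-566 - 1456} = - \frac{1050}{54533} + \frac{96927}{-2022} = - \frac{1050}{54533} + 96927 \left(- \frac{1}{2022}\right) = - \frac{1050}{54533} - \frac{32309}{674} = - \frac{1762614397}{36755242}$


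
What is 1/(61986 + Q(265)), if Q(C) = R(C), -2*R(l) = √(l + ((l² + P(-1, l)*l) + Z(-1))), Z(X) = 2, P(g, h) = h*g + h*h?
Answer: 61986/3837611723 + √4652473/3837611723 ≈ 1.6714e-5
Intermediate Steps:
P(g, h) = h² + g*h (P(g, h) = g*h + h² = h² + g*h)
R(l) = -√(2 + l + l² + l²*(-1 + l))/2 (R(l) = -√(l + ((l² + (l*(-1 + l))*l) + 2))/2 = -√(l + ((l² + l²*(-1 + l)) + 2))/2 = -√(l + (2 + l² + l²*(-1 + l)))/2 = -√(2 + l + l² + l²*(-1 + l))/2)
Q(C) = -√(2 + C + C³)/2
1/(61986 + Q(265)) = 1/(61986 - √(2 + 265 + 265³)/2) = 1/(61986 - √(2 + 265 + 18609625)/2) = 1/(61986 - √4652473)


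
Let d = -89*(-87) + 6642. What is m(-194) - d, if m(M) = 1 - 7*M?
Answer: -13026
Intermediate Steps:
d = 14385 (d = 7743 + 6642 = 14385)
m(-194) - d = (1 - 7*(-194)) - 1*14385 = (1 + 1358) - 14385 = 1359 - 14385 = -13026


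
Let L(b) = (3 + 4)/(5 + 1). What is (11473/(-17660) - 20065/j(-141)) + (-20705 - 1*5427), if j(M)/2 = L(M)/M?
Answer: 146658643549/123620 ≈ 1.1864e+6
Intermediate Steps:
L(b) = 7/6
j(M) = 7/(3*M) (j(M) = 2*(7/(6*M)) = 7/(3*M))
(11473/(-17660) - 20065/j(-141)) + (-20705 - 1*5427) = (11473/(-17660) - 20065/((7/3)/(-141))) + (-20705 - 1*5427) = (11473*(-1/17660) - 20065/((7/3)*(-1/141))) + (-20705 - 5427) = (-11473/17660 - 20065/(-7/423)) - 26132 = (-11473/17660 - 20065*(-423/7)) - 26132 = (-11473/17660 + 8487495/7) - 26132 = 149889081389/123620 - 26132 = 146658643549/123620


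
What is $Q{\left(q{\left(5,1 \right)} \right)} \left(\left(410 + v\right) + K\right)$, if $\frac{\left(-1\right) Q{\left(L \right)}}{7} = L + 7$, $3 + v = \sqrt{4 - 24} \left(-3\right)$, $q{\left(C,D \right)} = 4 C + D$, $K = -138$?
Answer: $-52724 + 1176 i \sqrt{5} \approx -52724.0 + 2629.6 i$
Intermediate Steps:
$q{\left(C,D \right)} = D + 4 C$
$v = -3 - 6 i \sqrt{5}$ ($v = -3 + \sqrt{4 - 24} \left(-3\right) = -3 + \sqrt{-20} \left(-3\right) = -3 + 2 i \sqrt{5} \left(-3\right) = -3 - 6 i \sqrt{5} \approx -3.0 - 13.416 i$)
$Q{\left(L \right)} = -49 - 7 L$ ($Q{\left(L \right)} = - 7 \left(L + 7\right) = - 7 \left(7 + L\right) = -49 - 7 L$)
$Q{\left(q{\left(5,1 \right)} \right)} \left(\left(410 + v\right) + K\right) = \left(-49 - 7 \left(1 + 4 \cdot 5\right)\right) \left(\left(410 - \left(3 + 6 i \sqrt{5}\right)\right) - 138\right) = \left(-49 - 7 \left(1 + 20\right)\right) \left(\left(407 - 6 i \sqrt{5}\right) - 138\right) = \left(-49 - 147\right) \left(269 - 6 i \sqrt{5}\right) = - 196 \left(269 - 6 i \sqrt{5}\right) = -52724 + 1176 i \sqrt{5}$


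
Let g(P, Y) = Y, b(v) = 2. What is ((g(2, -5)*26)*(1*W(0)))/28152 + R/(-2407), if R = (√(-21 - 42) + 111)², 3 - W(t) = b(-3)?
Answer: -172700063/33880932 - 666*I*√7/2407 ≈ -5.0973 - 0.73206*I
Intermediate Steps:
W(t) = 1 (W(t) = 3 - 1*2 = 3 - 2 = 1)
R = (111 + 3*I*√7)² (R = (√(-63) + 111)² = (3*I*√7 + 111)² = (111 + 3*I*√7)² ≈ 12258.0 + 1762.1*I)
((g(2, -5)*26)*(1*W(0)))/28152 + R/(-2407) = ((-5*26)*(1*1))/28152 + (12258 + 666*I*√7)/(-2407) = -130*1*(1/28152) + (12258 + 666*I*√7)*(-1/2407) = -130*1/28152 + (-12258/2407 - 666*I*√7/2407) = -65/14076 + (-12258/2407 - 666*I*√7/2407) = -172700063/33880932 - 666*I*√7/2407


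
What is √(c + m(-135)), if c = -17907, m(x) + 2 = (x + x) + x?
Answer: I*√18314 ≈ 135.33*I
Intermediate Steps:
m(x) = -2 + 3*x (m(x) = -2 + ((x + x) + x) = -2 + (2*x + x) = -2 + 3*x)
√(c + m(-135)) = √(-17907 + (-2 + 3*(-135))) = √(-17907 + (-2 - 405)) = √(-17907 - 407) = √(-18314) = I*√18314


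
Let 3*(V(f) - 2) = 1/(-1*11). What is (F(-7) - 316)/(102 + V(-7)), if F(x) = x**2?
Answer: -8811/3431 ≈ -2.5681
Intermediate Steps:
V(f) = 65/33 (V(f) = 2 + 1/(3*((-1*11))) = 2 + (1/3)/(-11) = 2 + (1/3)*(-1/11) = 2 - 1/33 = 65/33)
(F(-7) - 316)/(102 + V(-7)) = ((-7)**2 - 316)/(102 + 65/33) = (49 - 316)/(3431/33) = -267*33/3431 = -8811/3431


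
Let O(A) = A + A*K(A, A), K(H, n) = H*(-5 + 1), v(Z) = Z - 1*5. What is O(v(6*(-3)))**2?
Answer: 4575321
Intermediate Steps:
v(Z) = -5 + Z (v(Z) = Z - 5 = -5 + Z)
K(H, n) = -4*H (K(H, n) = H*(-4) = -4*H)
O(A) = A - 4*A**2 (O(A) = A + A*(-4*A) = A - 4*A**2)
O(v(6*(-3)))**2 = ((-5 + 6*(-3))*(1 - 4*(-5 + 6*(-3))))**2 = ((-5 - 18)*(1 - 4*(-5 - 18)))**2 = (-23*(1 - 4*(-23)))**2 = (-23*(1 + 92))**2 = (-23*93)**2 = (-2139)**2 = 4575321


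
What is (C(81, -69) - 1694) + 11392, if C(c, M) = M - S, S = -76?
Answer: 9705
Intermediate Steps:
C(c, M) = 76 + M (C(c, M) = M - 1*(-76) = M + 76 = 76 + M)
(C(81, -69) - 1694) + 11392 = ((76 - 69) - 1694) + 11392 = (7 - 1694) + 11392 = -1687 + 11392 = 9705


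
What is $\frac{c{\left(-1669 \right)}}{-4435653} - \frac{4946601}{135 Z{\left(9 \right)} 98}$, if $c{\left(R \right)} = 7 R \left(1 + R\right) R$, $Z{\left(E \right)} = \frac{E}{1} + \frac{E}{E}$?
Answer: $\frac{475667956517483}{65204099100} \approx 7295.1$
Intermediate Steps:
$Z{\left(E \right)} = 1 + E$ ($Z{\left(E \right)} = E 1 + 1 = E + 1 = 1 + E$)
$c{\left(R \right)} = 7 R^{2} \left(1 + R\right)$ ($c{\left(R \right)} = 7 R \left(1 + R\right) R = 7 R^{2} \left(1 + R\right)$)
$\frac{c{\left(-1669 \right)}}{-4435653} - \frac{4946601}{135 Z{\left(9 \right)} 98} = \frac{7 \left(-1669\right)^{2} \left(1 - 1669\right)}{-4435653} - \frac{4946601}{135 \left(1 + 9\right) 98} = 7 \cdot 2785561 \left(-1668\right) \left(- \frac{1}{4435653}\right) - \frac{4946601}{135 \cdot 10 \cdot 98} = \left(-32524210236\right) \left(- \frac{1}{4435653}\right) - \frac{4946601}{1350 \cdot 98} = \frac{10841403412}{1478551} - \frac{4946601}{132300} = \frac{10841403412}{1478551} - \frac{1648867}{44100} = \frac{475667956517483}{65204099100}$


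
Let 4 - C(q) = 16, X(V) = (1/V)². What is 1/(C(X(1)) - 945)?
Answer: -1/957 ≈ -0.0010449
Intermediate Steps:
X(V) = V⁻²
C(q) = -12 (C(q) = 4 - 1*16 = 4 - 16 = -12)
1/(C(X(1)) - 945) = 1/(-12 - 945) = 1/(-957) = -1/957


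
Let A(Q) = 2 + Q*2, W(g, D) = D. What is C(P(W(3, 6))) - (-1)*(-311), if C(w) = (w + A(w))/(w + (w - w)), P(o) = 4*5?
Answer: -3079/10 ≈ -307.90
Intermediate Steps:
A(Q) = 2 + 2*Q
P(o) = 20
C(w) = (2 + 3*w)/w (C(w) = (w + (2 + 2*w))/(w + (w - w)) = (2 + 3*w)/(w + 0) = (2 + 3*w)/w)
C(P(W(3, 6))) - (-1)*(-311) = (3 + 2/20) - (-1)*(-311) = (3 + 2*(1/20)) - 1*311 = (3 + ⅒) - 311 = 31/10 - 311 = -3079/10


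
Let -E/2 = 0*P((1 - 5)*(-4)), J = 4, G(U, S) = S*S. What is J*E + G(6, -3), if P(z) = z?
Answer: 9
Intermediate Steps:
G(U, S) = S²
E = 0 (E = -0*(1 - 5)*(-4) = -0*(-4*(-4)) = -0*16 = -2*0 = 0)
J*E + G(6, -3) = 4*0 + (-3)² = 0 + 9 = 9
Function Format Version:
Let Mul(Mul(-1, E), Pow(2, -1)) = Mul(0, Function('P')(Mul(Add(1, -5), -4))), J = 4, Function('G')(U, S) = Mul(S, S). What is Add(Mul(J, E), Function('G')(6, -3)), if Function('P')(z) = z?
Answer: 9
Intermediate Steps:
Function('G')(U, S) = Pow(S, 2)
E = 0 (E = Mul(-2, Mul(0, Mul(Add(1, -5), -4))) = Mul(-2, Mul(0, Mul(-4, -4))) = Mul(-2, Mul(0, 16)) = Mul(-2, 0) = 0)
Add(Mul(J, E), Function('G')(6, -3)) = Add(Mul(4, 0), Pow(-3, 2)) = Add(0, 9) = 9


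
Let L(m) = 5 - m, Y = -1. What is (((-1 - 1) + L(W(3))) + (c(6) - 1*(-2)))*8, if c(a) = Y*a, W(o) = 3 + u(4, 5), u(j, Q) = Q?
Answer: -72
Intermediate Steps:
W(o) = 8 (W(o) = 3 + 5 = 8)
c(a) = -a
(((-1 - 1) + L(W(3))) + (c(6) - 1*(-2)))*8 = (((-1 - 1) + (5 - 1*8)) + (-1*6 - 1*(-2)))*8 = ((-2 + (5 - 8)) + (-6 + 2))*8 = ((-2 - 3) - 4)*8 = (-5 - 4)*8 = -9*8 = -72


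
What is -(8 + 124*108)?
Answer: -13400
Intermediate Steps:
-(8 + 124*108) = -(8 + 13392) = -1*13400 = -13400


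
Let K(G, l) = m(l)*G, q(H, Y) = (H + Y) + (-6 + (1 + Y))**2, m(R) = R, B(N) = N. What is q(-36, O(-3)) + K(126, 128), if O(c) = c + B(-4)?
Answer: 16229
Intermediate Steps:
O(c) = -4 + c (O(c) = c - 4 = -4 + c)
q(H, Y) = H + Y + (-5 + Y)**2 (q(H, Y) = (H + Y) + (-5 + Y)**2 = H + Y + (-5 + Y)**2)
K(G, l) = G*l (K(G, l) = l*G = G*l)
q(-36, O(-3)) + K(126, 128) = (-36 + (-4 - 3) + (-5 + (-4 - 3))**2) + 126*128 = (-36 - 7 + (-5 - 7)**2) + 16128 = (-36 - 7 + (-12)**2) + 16128 = (-36 - 7 + 144) + 16128 = 101 + 16128 = 16229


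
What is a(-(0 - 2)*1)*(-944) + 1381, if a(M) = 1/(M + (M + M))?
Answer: 3671/3 ≈ 1223.7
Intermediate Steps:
a(M) = 1/(3*M) (a(M) = 1/(M + 2*M) = 1/(3*M))
a(-(0 - 2)*1)*(-944) + 1381 = (1/(3*((-(0 - 2)*1))))*(-944) + 1381 = (1/(3*((-1*(-2)*1))))*(-944) + 1381 = (1/(3*((2*1))))*(-944) + 1381 = ((⅓)/2)*(-944) + 1381 = ((⅓)*(½))*(-944) + 1381 = (⅙)*(-944) + 1381 = -472/3 + 1381 = 3671/3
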